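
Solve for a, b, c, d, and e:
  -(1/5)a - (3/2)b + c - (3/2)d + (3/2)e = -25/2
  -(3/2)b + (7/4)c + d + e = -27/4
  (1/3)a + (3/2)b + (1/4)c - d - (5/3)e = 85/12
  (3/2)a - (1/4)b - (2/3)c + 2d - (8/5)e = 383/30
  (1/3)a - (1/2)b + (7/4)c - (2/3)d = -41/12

a = 5, b = 4, c = -1, d = 2, e = -1

Row-reduce the augmented matrix:
R1 ← R1 / (-1/5).
R3 ← R3 − 1/3·R1.
R4 ← R4 − 3/2·R1.
R5 ← R5 − 1/3·R1.
R2 ← R2 / (-3/2).
R1 ← R1 − 15/2·R2.
R3 ← R3 + 1·R2.
R4 ← R4 + 23/2·R2.
R5 ← R5 + 3·R2.
R3 ← R3 / (3/4).
R1 ← R1 − 15/4·R3.
R2 ← R2 + 7/6·R3.
R4 ← R4 + 79/12·R3.
R5 ← R5 + 1/12·R3.
R4 ← R4 / (-5777/108).
R1 ← R1 − 100/3·R4.
R2 ← R2 + 193/27·R4.
R3 ← R3 + 50/9·R4.
R5 ← R5 + 152/27·R4.
R5 ← R5 / (13502/86655).
R1 ← R1 + 6850/5777·R5.
R2 ← R2 + 75212/86655·R5.
R3 ← R3 + 784/5777·R5.
R4 ← R4 + 1861/28885·R5.
Reading off the reduced rows gives a = 5, b = 4, c = -1, d = 2, e = -1.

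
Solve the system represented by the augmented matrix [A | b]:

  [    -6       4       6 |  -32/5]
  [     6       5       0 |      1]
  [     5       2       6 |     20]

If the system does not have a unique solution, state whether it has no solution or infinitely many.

x_1 = 2, x_2 = -11/5, x_3 = 12/5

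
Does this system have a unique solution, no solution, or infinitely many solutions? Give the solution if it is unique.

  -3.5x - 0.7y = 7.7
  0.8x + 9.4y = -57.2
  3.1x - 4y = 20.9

x = -1, y = -6

Row-reduce the augmented matrix:
R1 ← R1 / (-7/2).
R2 ← R2 − 4/5·R1.
R3 ← R3 − 31/10·R1.
R2 ← R2 / (231/25).
R1 ← R1 − 1/5·R2.
R3 ← R3 + 231/50·R2.
R3 reduces to 0 = 0, so the extra equation is consistent.
Reading off the reduced rows gives x = -1, y = -6.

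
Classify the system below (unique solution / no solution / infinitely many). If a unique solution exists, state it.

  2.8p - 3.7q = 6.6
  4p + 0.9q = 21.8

p = 5, q = 2

Row-reduce the augmented matrix:
R1 ← R1 / (14/5).
R2 ← R2 − 4·R1.
R2 ← R2 / (433/70).
R1 ← R1 + 37/28·R2.
Reading off the reduced rows gives p = 5, q = 2.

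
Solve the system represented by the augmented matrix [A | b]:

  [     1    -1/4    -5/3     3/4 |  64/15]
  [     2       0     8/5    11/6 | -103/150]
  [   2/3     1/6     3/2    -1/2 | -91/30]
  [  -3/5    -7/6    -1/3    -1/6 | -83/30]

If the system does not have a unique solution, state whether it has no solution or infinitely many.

x_1 = 1/2, x_2 = 13/5, x_3 = -11/5, x_4 = 1

Row-reduce the augmented matrix:
R2 ← R2 − 2·R1.
R3 ← R3 − 2/3·R1.
R4 ← R4 + 3/5·R1.
R2 ← R2 / (1/2).
R1 ← R1 + 1/4·R2.
R3 ← R3 − 1/3·R2.
R4 ← R4 + 79/60·R2.
R3 ← R3 / (-61/90).
R1 ← R1 − 4/5·R3.
R2 ← R2 − 148/15·R3.
R4 ← R4 − 2623/225·R3.
R4 ← R4 / (-715/36).
R1 ← R1 + 385/732·R4.
R2 ← R2 + 3134/183·R4.
R3 ← R3 − 110/61·R4.
Reading off the reduced rows gives x_1 = 1/2, x_2 = 13/5, x_3 = -11/5, x_4 = 1.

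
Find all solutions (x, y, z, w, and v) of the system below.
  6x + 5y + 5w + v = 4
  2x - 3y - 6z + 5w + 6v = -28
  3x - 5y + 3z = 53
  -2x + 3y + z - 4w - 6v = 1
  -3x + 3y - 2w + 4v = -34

Row-reduce the augmented matrix:
R1 ← R1 / (6).
R2 ← R2 − 2·R1.
R3 ← R3 − 3·R1.
R4 ← R4 + 2·R1.
R5 ← R5 + 3·R1.
R2 ← R2 / (-14/3).
R1 ← R1 − 5/6·R2.
R3 ← R3 + 15/2·R2.
R4 ← R4 − 14/3·R2.
R5 ← R5 − 11/2·R2.
R3 ← R3 / (177/14).
R1 ← R1 + 15/14·R3.
R2 ← R2 − 9/7·R3.
R4 ← R4 + 5·R3.
R5 ← R5 + 99/14·R3.
R4 ← R4 / (-373/177).
R1 ← R1 − 45/59·R4.
R2 ← R2 − 5/59·R4.
R3 ← R3 + 110/177·R4.
R5 ← R5 − 2/59·R4.
R5 ← R5 / (4285/746).
R1 ← R1 + 377/373·R5.
R2 ← R2 + 291/746·R5.
R3 ← R3 − 269/746·R5.
R4 ← R4 − 1345/746·R5.
Reading off the reduced rows gives x = 6, y = -4, z = 5, w = -2, v = -2.

x = 6, y = -4, z = 5, w = -2, v = -2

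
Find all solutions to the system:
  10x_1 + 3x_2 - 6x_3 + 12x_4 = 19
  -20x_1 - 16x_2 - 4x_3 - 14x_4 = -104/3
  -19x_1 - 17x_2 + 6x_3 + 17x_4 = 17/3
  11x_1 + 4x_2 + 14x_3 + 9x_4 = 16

Row-reduce the augmented matrix:
R1 ← R1 / (10).
R2 ← R2 + 20·R1.
R3 ← R3 + 19·R1.
R4 ← R4 − 11·R1.
R2 ← R2 / (-10).
R1 ← R1 − 3/10·R2.
R3 ← R3 + 113/10·R2.
R4 ← R4 − 7/10·R2.
R3 ← R3 / (317/25).
R1 ← R1 + 27/25·R3.
R2 ← R2 − 8/5·R3.
R4 ← R4 − 487/25·R3.
R4 ← R4 / (-14989/317).
R1 ← R1 − 1245/317·R4.
R2 ← R2 + 1457/317·R4.
R3 ← R3 − 1425/634·R4.
Reading off the reduced rows gives x_1 = 0, x_2 = 1, x_3 = 0, x_4 = 4/3.

x_1 = 0, x_2 = 1, x_3 = 0, x_4 = 4/3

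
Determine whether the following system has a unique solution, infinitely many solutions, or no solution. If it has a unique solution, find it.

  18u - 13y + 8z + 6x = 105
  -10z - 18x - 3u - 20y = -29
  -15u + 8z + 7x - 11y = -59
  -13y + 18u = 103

x = 3, y = -1, z = -2, u = 5

Row-reduce the augmented matrix:
R1 ← R1 / (6).
R2 ← R2 + 18·R1.
R3 ← R3 − 7·R1.
R2 ← R2 / (-59).
R1 ← R1 + 13/6·R2.
R3 ← R3 − 25/6·R2.
R4 ← R4 + 13·R2.
R3 ← R3 / (-61/177).
R1 ← R1 − 145/177·R3.
R2 ← R2 + 14/59·R3.
R4 ← R4 + 182/59·R3.
R4 ← R4 / (18102/61).
R1 ← R1 + 4629/61·R4.
R2 ← R2 − 1308/61·R4.
R3 ← R3 − 11469/122·R4.
Reading off the reduced rows gives x = 3, y = -1, z = -2, u = 5.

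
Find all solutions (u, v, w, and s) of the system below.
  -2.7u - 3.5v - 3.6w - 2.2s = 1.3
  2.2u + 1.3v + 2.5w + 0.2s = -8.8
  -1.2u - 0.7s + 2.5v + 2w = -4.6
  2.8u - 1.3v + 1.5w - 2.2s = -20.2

u = -1, v = 2, w = -4, s = 4

Row-reduce the augmented matrix:
R1 ← R1 / (-27/10).
R2 ← R2 − 11/5·R1.
R3 ← R3 + 6/5·R1.
R4 ← R4 − 14/5·R1.
R2 ← R2 / (-419/270).
R1 ← R1 − 35/27·R2.
R3 ← R3 − 73/18·R2.
R4 ← R4 + 1331/270·R2.
R3 ← R3 / (10339/4190).
R1 ← R1 − 407/419·R3.
R2 ← R2 − 117/419·R3.
R4 ← R4 + 359/419·R3.
R4 ← R4 / (-1139/1477).
R1 ← R1 − 1497/1477·R4.
R2 ← R2 − 2165/1477·R4.
R3 ← R3 + 2325/1477·R4.
Reading off the reduced rows gives u = -1, v = 2, w = -4, s = 4.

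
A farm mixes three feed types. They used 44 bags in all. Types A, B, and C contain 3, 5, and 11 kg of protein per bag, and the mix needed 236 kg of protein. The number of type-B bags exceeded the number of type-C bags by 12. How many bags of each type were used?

type-A bags: 16, type-B bags: 20, type-C bags: 8

Let a = type-A bags, b = type-B bags, c = type-C bags.
  b + a + c = 44
  3a + 5b + 11c = 236
  b - c = 12
Row-reduce the augmented matrix:
R2 ← R2 − 3·R1.
R2 ← R2 / (2).
R1 ← R1 − 1·R2.
R3 ← R3 − 1·R2.
R3 ← R3 / (-5).
R1 ← R1 + 3·R3.
R2 ← R2 − 4·R3.
Reading off the reduced rows gives a = 16, b = 20, c = 8.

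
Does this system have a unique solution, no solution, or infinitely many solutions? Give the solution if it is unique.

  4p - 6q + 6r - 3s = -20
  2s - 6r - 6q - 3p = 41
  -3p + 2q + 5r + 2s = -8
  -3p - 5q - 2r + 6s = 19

p = -5, q = -2, r = -3, s = -2

Row-reduce the augmented matrix:
R1 ← R1 / (4).
R2 ← R2 + 3·R1.
R3 ← R3 + 3·R1.
R4 ← R4 + 3·R1.
R2 ← R2 / (-21/2).
R1 ← R1 + 3/2·R2.
R3 ← R3 + 5/2·R2.
R4 ← R4 + 19/2·R2.
R3 ← R3 / (69/7).
R1 ← R1 − 12/7·R3.
R2 ← R2 − 1/7·R3.
R4 ← R4 − 27/7·R3.
R4 ← R4 / (559/138).
R1 ← R1 + 47/69·R4.
R2 ← R2 − 11/414·R4.
R3 ← R3 + 4/207·R4.
Reading off the reduced rows gives p = -5, q = -2, r = -3, s = -2.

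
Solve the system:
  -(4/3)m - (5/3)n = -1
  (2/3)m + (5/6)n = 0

no solution

Row-reduce:
R1 ← R1 / (-4/3).
R2 ← R2 − 2/3·R1.
Row 2 reduces to 0 = -1/2, a contradiction. The system is inconsistent.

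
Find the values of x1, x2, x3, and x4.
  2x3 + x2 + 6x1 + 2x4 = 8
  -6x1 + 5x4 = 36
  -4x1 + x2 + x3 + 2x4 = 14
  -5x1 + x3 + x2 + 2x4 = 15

x1 = -1, x2 = -6, x3 = 4, x4 = 6

Row-reduce the augmented matrix:
R1 ← R1 / (6).
R2 ← R2 + 6·R1.
R3 ← R3 + 4·R1.
R4 ← R4 + 5·R1.
R1 ← R1 − 1/6·R2.
R3 ← R3 − 5/3·R2.
R4 ← R4 − 11/6·R2.
R3 ← R3 / (-1).
R2 ← R2 − 2·R3.
R4 ← R4 + 1·R3.
R4 ← R4 / (-5/6).
R1 ← R1 + 5/6·R4.
R2 ← R2 + 29/3·R4.
R3 ← R3 − 25/3·R4.
Reading off the reduced rows gives x1 = -1, x2 = -6, x3 = 4, x4 = 6.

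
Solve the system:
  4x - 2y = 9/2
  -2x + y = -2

Row-reduce:
R1 ← R1 / (4).
R2 ← R2 + 2·R1.
Row 2 reduces to 0 = 1/4, a contradiction. The system is inconsistent.

no solution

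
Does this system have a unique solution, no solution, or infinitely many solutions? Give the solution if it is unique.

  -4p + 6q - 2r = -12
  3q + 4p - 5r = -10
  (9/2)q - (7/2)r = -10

no solution

Row-reduce:
R1 ← R1 / (-4).
R2 ← R2 − 4·R1.
R2 ← R2 / (9).
R1 ← R1 + 3/2·R2.
R3 ← R3 − 9/2·R2.
Row 3 reduces to 0 = 1, a contradiction. The system is inconsistent.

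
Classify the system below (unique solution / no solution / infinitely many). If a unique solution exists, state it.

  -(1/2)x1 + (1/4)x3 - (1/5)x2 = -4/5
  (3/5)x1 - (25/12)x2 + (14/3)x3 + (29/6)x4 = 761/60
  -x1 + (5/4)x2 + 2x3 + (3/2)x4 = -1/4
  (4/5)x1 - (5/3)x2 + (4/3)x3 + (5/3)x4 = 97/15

infinitely many solutions

Row-reduce:
R1 ← R1 / (-1/2).
R2 ← R2 − 3/5·R1.
R3 ← R3 + 1·R1.
R4 ← R4 − 4/5·R1.
R2 ← R2 / (-697/300).
R1 ← R1 − 2/5·R2.
R3 ← R3 − 33/20·R2.
R4 ← R4 + 149/75·R2.
R3 ← R3 / (3504/697).
R1 ← R1 − 495/1394·R3.
R2 ← R2 + 1490/697·R3.
R4 ← R4 + 1752/697·R3.
Rank is 3 with 4 unknowns, leaving x4 free.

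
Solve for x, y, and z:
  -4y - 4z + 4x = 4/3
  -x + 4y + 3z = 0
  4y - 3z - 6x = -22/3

x = 2/3, y = -1/3, z = 2/3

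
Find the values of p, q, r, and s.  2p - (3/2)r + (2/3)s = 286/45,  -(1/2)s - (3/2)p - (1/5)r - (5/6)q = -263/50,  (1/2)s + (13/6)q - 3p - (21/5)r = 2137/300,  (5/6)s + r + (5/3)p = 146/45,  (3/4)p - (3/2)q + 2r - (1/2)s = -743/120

Row-reduce the augmented matrix:
R1 ← R1 / (2).
R2 ← R2 + 3/2·R1.
R3 ← R3 + 3·R1.
R4 ← R4 − 5/3·R1.
R5 ← R5 − 3/4·R1.
R2 ← R2 / (-5/6).
R3 ← R3 − 13/6·R2.
R5 ← R5 + 3/2·R2.
R3 ← R3 / (-1979/200).
R1 ← R1 + 3/4·R3.
R2 ← R2 − 159/100·R3.
R4 ← R4 − 9/4·R3.
R5 ← R5 − 1979/400·R3.
R4 ← R4 / (22045/35622).
R1 ← R1 − 1304/5937·R4.
R2 ← R2 − 477/1979·R4.
R3 ← R3 + 300/1979·R4.
R5 reduces to 0 = 0, so the extra equation is consistent.
Reading off the reduced rows gives p = 3/2, q = 5/2, r = -6/5, s = 7/3.

p = 3/2, q = 5/2, r = -6/5, s = 7/3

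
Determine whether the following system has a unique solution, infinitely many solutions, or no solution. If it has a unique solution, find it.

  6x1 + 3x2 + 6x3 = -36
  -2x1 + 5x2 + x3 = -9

infinitely many solutions

Row-reduce:
R1 ← R1 / (6).
R2 ← R2 + 2·R1.
R2 ← R2 / (6).
R1 ← R1 − 1/2·R2.
Rank is 2 with 3 unknowns, leaving x3 free.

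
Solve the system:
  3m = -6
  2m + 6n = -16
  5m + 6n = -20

Row-reduce:
R1 ← R1 / (3).
R2 ← R2 − 2·R1.
R3 ← R3 − 5·R1.
R2 ← R2 / (6).
R3 ← R3 − 6·R2.
Row 3 reduces to 0 = 2, a contradiction. The system is inconsistent.

no solution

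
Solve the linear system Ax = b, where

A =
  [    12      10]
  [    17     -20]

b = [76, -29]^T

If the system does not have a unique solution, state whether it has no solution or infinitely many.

Row-reduce the augmented matrix:
R1 ← R1 / (12).
R2 ← R2 − 17·R1.
R2 ← R2 / (-205/6).
R1 ← R1 − 5/6·R2.
Reading off the reduced rows gives x_1 = 3, x_2 = 4.

x_1 = 3, x_2 = 4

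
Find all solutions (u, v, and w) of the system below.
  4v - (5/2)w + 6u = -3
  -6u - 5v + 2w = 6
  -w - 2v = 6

infinitely many solutions

Row-reduce:
R1 ← R1 / (6).
R2 ← R2 + 6·R1.
R2 ← R2 / (-1).
R1 ← R1 − 2/3·R2.
R3 ← R3 + 2·R2.
Rank is 2 with 3 unknowns, leaving w free.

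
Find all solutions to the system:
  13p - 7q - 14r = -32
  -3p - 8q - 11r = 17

infinitely many solutions

Row-reduce:
R1 ← R1 / (13).
R2 ← R2 + 3·R1.
R2 ← R2 / (-125/13).
R1 ← R1 + 7/13·R2.
Rank is 2 with 3 unknowns, leaving r free.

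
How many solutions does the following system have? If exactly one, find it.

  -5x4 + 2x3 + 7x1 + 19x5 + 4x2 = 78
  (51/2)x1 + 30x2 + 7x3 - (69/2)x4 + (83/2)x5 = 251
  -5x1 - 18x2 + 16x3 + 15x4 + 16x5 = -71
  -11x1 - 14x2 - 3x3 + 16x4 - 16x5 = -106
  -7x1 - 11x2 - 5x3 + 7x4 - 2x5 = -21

Row-reduce:
R1 ← R1 / (7).
R2 ← R2 − 51/2·R1.
R3 ← R3 + 5·R1.
R4 ← R4 + 11·R1.
R5 ← R5 + 7·R1.
R2 ← R2 / (108/7).
R1 ← R1 − 4/7·R2.
R3 ← R3 + 106/7·R2.
R4 ← R4 + 54/7·R2.
R5 ← R5 + 7·R2.
R3 ← R3 / (463/27).
R1 ← R1 − 8/27·R3.
R2 ← R2 + 1/54·R3.
R5 ← R5 + 169/54·R3.
Swap R4 and R5.
R4 ← R4 / (-2880/463).
R1 ← R1 + 15/463·R4.
R2 ← R2 + 491/463·R4.
R3 ← R3 + 123/463·R4.
Rank is 4 with 5 unknowns, leaving x5 free.

infinitely many solutions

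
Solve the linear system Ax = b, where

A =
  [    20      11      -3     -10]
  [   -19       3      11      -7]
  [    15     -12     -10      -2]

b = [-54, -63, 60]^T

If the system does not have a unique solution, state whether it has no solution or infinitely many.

infinitely many solutions

Row-reduce:
R1 ← R1 / (20).
R2 ← R2 + 19·R1.
R3 ← R3 − 15·R1.
R2 ← R2 / (269/20).
R1 ← R1 − 11/20·R2.
R3 ← R3 + 81/4·R2.
R3 ← R3 / (1216/269).
R1 ← R1 + 130/269·R3.
R2 ← R2 − 163/269·R3.
Rank is 3 with 4 unknowns, leaving x_4 free.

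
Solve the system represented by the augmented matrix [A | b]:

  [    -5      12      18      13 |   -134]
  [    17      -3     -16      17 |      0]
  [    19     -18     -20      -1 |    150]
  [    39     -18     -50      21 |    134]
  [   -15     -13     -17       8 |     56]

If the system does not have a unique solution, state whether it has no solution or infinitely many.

x_1 = 1, x_2 = -6, x_3 = -1, x_4 = -3

Row-reduce the augmented matrix:
R1 ← R1 / (-5).
R2 ← R2 − 17·R1.
R3 ← R3 − 19·R1.
R4 ← R4 − 39·R1.
R5 ← R5 + 15·R1.
R2 ← R2 / (189/5).
R1 ← R1 + 12/5·R2.
R3 ← R3 − 138/5·R2.
R4 ← R4 − 378/5·R2.
R5 ← R5 + 49·R2.
R3 ← R3 / (970/63).
R1 ← R1 + 46/63·R3.
R2 ← R2 − 226/189·R3.
R5 ← R5 + 335/27·R3.
Swap R4 and R5.
R4 ← R4 / (14936/291).
R1 ← R1 − 709/485·R4.
R2 ← R2 − 1936/1455·R4.
R3 ← R3 − 117/485·R4.
R5 reduces to 0 = 0, so the extra equation is consistent.
Reading off the reduced rows gives x_1 = 1, x_2 = -6, x_3 = -1, x_4 = -3.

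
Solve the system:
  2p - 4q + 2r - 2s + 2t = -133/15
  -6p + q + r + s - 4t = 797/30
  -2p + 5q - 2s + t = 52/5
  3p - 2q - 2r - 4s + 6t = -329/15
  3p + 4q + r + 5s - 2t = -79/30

Row-reduce the augmented matrix:
R1 ← R1 / (2).
R2 ← R2 + 6·R1.
R3 ← R3 + 2·R1.
R4 ← R4 − 3·R1.
R5 ← R5 − 3·R1.
R2 ← R2 / (-11).
R1 ← R1 + 2·R2.
R3 ← R3 − 1·R2.
R4 ← R4 − 4·R2.
R5 ← R5 − 10·R2.
R3 ← R3 / (29/11).
R1 ← R1 + 3/11·R3.
R2 ← R2 + 7/11·R3.
R4 ← R4 + 27/11·R3.
R5 ← R5 − 48/11·R3.
R4 ← R4 / (-202/29).
R1 ← R1 + 16/29·R4.
R2 ← R2 + 18/29·R4.
R3 ← R3 + 49/29·R4.
R5 ← R5 − 314/29·R4.
R5 ← R5 / (197/101).
R1 ← R1 − 44/101·R5.
R2 ← R2 + 1/101·R5.
R3 ← R3 + 42/101·R5.
R4 ← R4 + 97/101·R5.
Reading off the reduced rows gives p = -3, q = 1, r = 5/3, s = -1/2, t = -8/5.

p = -3, q = 1, r = 5/3, s = -1/2, t = -8/5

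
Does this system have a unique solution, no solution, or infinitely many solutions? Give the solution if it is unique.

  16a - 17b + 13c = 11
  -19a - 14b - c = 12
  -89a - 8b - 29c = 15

no solution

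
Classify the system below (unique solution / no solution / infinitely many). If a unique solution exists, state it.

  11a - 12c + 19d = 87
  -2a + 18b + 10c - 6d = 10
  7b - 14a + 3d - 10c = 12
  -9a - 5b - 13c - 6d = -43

Row-reduce the augmented matrix:
R1 ← R1 / (11).
R2 ← R2 + 2·R1.
R3 ← R3 + 14·R1.
R4 ← R4 + 9·R1.
R2 ← R2 / (18).
R3 ← R3 − 7·R2.
R4 ← R4 + 5·R2.
R3 ← R3 / (-2803/99).
R1 ← R1 + 12/11·R3.
R2 ← R2 − 43/99·R3.
R4 ← R4 + 2044/99·R3.
R4 ← R4 / (-32809/2803).
R1 ← R1 − 1799/2803·R4.
R2 ← R2 − 815/2803·R4.
R3 ← R3 + 2789/2803·R4.
Reading off the reduced rows gives a = 1, b = 2, c = 0, d = 4.

a = 1, b = 2, c = 0, d = 4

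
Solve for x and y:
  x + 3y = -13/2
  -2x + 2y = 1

x = -2, y = -3/2

From equation 1: x = -13/2 − 3·y.
Substitute into equation 2 and solve: y = -3/2.
Then x = -2.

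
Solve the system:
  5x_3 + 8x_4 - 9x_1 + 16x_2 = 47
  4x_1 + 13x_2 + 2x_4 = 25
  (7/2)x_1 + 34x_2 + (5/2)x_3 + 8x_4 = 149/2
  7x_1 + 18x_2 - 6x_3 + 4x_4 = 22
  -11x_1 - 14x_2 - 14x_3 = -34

no solution

Row-reduce:
R1 ← R1 / (-9).
R2 ← R2 − 4·R1.
R3 ← R3 − 7/2·R1.
R4 ← R4 − 7·R1.
R5 ← R5 + 11·R1.
R2 ← R2 / (181/9).
R1 ← R1 + 16/9·R2.
R3 ← R3 − 362/9·R2.
R4 ← R4 − 274/9·R2.
R5 ← R5 + 302/9·R2.
Swap R3 and R4.
R3 ← R3 / (-991/181).
R1 ← R1 + 65/181·R3.
R2 ← R2 − 20/181·R3.
R5 ← R5 + 2969/181·R3.
Swap R4 and R5.
R4 ← R4 / (-5884/991).
R1 ← R1 + 512/991·R4.
R2 ← R2 − 310/991·R4.
R3 ← R3 + 328/991·R4.
Row 5 reduces to 0 = 1, a contradiction. The system is inconsistent.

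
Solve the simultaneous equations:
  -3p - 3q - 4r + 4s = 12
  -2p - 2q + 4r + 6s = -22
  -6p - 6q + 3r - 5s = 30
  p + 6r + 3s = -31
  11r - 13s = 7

Row-reduce:
R1 ← R1 / (-3).
R2 ← R2 + 2·R1.
R3 ← R3 + 6·R1.
R4 ← R4 − 1·R1.
Swap R2 and R4.
R2 ← R2 / (-1).
R1 ← R1 − 1·R2.
R3 ← R3 / (11).
R1 ← R1 − 6·R3.
R2 ← R2 + 14/3·R3.
R4 ← R4 − 20/3·R3.
R5 ← R5 − 11·R3.
R4 ← R4 / (370/33).
R1 ← R1 − 111/11·R4.
R2 ← R2 + 325/33·R4.
R3 ← R3 + 13/11·R4.
Row 5 reduces to 0 = 1, a contradiction. The system is inconsistent.

no solution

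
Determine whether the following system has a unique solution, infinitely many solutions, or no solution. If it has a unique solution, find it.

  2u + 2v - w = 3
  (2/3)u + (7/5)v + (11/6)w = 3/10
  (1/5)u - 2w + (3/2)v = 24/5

u = -1, v = 2, w = -1

Row-reduce the augmented matrix:
R1 ← R1 / (2).
R2 ← R2 − 2/3·R1.
R3 ← R3 − 1/5·R1.
R2 ← R2 / (11/15).
R1 ← R1 − 1·R2.
R3 ← R3 − 13/10·R2.
R3 ← R3 / (-1263/220).
R1 ← R1 + 38/11·R3.
R2 ← R2 − 65/22·R3.
Reading off the reduced rows gives u = -1, v = 2, w = -1.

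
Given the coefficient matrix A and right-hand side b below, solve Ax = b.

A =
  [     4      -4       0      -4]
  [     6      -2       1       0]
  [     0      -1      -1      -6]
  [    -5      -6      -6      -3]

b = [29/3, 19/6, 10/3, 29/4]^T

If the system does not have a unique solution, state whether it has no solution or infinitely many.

x_1 = -3/4, x_2 = -8/3, x_3 = 7/3, x_4 = -1/2

Row-reduce the augmented matrix:
R1 ← R1 / (4).
R2 ← R2 − 6·R1.
R4 ← R4 + 5·R1.
R2 ← R2 / (4).
R1 ← R1 + 1·R2.
R3 ← R3 + 1·R2.
R4 ← R4 + 11·R2.
R3 ← R3 / (-3/4).
R1 ← R1 − 1/4·R3.
R2 ← R2 − 1/4·R3.
R4 ← R4 + 13/4·R3.
R4 ← R4 / (28).
R1 ← R1 + 1·R4.
R3 ← R3 − 6·R4.
Reading off the reduced rows gives x_1 = -3/4, x_2 = -8/3, x_3 = 7/3, x_4 = -1/2.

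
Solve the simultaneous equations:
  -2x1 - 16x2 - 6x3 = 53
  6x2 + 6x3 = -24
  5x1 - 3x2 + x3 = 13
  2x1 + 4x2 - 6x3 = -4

no solution

Row-reduce:
R1 ← R1 / (-2).
R3 ← R3 − 5·R1.
R4 ← R4 − 2·R1.
R2 ← R2 / (6).
R1 ← R1 − 8·R2.
R3 ← R3 + 43·R2.
R4 ← R4 + 12·R2.
R3 ← R3 / (29).
R1 ← R1 + 5·R3.
R2 ← R2 − 1·R3.
Row 4 reduces to 0 = 1, a contradiction. The system is inconsistent.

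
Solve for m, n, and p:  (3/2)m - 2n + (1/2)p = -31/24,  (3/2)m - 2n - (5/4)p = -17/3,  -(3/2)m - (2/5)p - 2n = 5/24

Row-reduce the augmented matrix:
R1 ← R1 / (3/2).
R2 ← R2 − 3/2·R1.
R3 ← R3 + 3/2·R1.
Swap R2 and R3.
R2 ← R2 / (-4).
R1 ← R1 + 4/3·R2.
R3 ← R3 / (-7/4).
R1 ← R1 − 3/10·R3.
R2 ← R2 + 1/40·R3.
Reading off the reduced rows gives m = -5/4, n = 1/3, p = 5/2.

m = -5/4, n = 1/3, p = 5/2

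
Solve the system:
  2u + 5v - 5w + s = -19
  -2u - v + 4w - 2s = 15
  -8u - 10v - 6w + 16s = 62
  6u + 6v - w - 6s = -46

infinitely many solutions

Row-reduce:
R1 ← R1 / (2).
R2 ← R2 + 2·R1.
R3 ← R3 + 8·R1.
R4 ← R4 − 6·R1.
R2 ← R2 / (4).
R1 ← R1 − 5/2·R2.
R3 ← R3 − 10·R2.
R4 ← R4 + 9·R2.
R3 ← R3 / (-47/2).
R1 ← R1 + 15/8·R3.
R2 ← R2 + 1/4·R3.
R4 ← R4 − 47/4·R3.
Rank is 3 with 4 unknowns, leaving s free.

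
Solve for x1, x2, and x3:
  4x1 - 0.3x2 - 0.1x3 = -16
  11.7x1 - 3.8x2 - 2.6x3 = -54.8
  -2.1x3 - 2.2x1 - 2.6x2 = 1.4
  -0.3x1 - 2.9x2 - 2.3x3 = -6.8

x1 = -4, x2 = -2, x3 = 6

Row-reduce the augmented matrix:
R1 ← R1 / (4).
R2 ← R2 − 117/10·R1.
R3 ← R3 + 11/5·R1.
R4 ← R4 + 3/10·R1.
R2 ← R2 / (-1169/400).
R1 ← R1 + 3/40·R2.
R3 ← R3 + 553/200·R2.
R4 ← R4 + 1169/400·R2.
R3 ← R3 / (47/1670).
R1 ← R1 − 40/1169·R3.
R2 ← R2 − 923/1169·R3.
R4 reduces to 0 = 0, so the extra equation is consistent.
Reading off the reduced rows gives x1 = -4, x2 = -2, x3 = 6.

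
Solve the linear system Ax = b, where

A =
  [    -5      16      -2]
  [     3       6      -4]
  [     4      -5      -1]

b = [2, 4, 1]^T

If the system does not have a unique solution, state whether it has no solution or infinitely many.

infinitely many solutions

Row-reduce:
R1 ← R1 / (-5).
R2 ← R2 − 3·R1.
R3 ← R3 − 4·R1.
R2 ← R2 / (78/5).
R1 ← R1 + 16/5·R2.
R3 ← R3 − 39/5·R2.
Rank is 2 with 3 unknowns, leaving x_3 free.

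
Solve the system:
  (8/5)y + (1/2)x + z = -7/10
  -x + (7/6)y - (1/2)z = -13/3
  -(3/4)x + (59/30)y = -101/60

no solution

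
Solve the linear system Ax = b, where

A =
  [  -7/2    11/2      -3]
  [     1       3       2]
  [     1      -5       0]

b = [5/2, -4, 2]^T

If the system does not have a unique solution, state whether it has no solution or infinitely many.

no solution

Row-reduce:
R1 ← R1 / (-7/2).
R2 ← R2 − 1·R1.
R3 ← R3 − 1·R1.
R2 ← R2 / (32/7).
R1 ← R1 + 11/7·R2.
R3 ← R3 + 24/7·R2.
Row 3 reduces to 0 = 1/4, a contradiction. The system is inconsistent.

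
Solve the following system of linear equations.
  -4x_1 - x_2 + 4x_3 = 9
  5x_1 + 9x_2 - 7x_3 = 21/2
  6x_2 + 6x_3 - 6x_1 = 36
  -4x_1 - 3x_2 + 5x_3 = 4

no solution

Row-reduce:
R1 ← R1 / (-4).
R2 ← R2 − 5·R1.
R3 ← R3 + 6·R1.
R4 ← R4 + 4·R1.
R2 ← R2 / (31/4).
R1 ← R1 − 1/4·R2.
R3 ← R3 − 15/2·R2.
R4 ← R4 + 2·R2.
R3 ← R3 / (60/31).
R1 ← R1 + 29/31·R3.
R2 ← R2 + 8/31·R3.
R4 ← R4 − 15/31·R3.
Row 4 reduces to 0 = 1/4, a contradiction. The system is inconsistent.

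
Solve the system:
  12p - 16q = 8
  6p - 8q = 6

Row-reduce:
R1 ← R1 / (12).
R2 ← R2 − 6·R1.
Row 2 reduces to 0 = 2, a contradiction. The system is inconsistent.

no solution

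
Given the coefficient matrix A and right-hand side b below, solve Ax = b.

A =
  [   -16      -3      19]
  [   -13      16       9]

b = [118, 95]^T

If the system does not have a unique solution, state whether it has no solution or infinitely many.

infinitely many solutions

Row-reduce:
R1 ← R1 / (-16).
R2 ← R2 + 13·R1.
R2 ← R2 / (295/16).
R1 ← R1 − 3/16·R2.
Rank is 2 with 3 unknowns, leaving x_3 free.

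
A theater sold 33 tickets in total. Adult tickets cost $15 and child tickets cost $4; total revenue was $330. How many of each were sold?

Let a = adult tickets, c = child tickets.
  c + a = 33
  15a + 4c = 330
Row-reduce the augmented matrix:
R2 ← R2 − 15·R1.
R2 ← R2 / (-11).
R1 ← R1 − 1·R2.
Reading off the reduced rows gives a = 18, c = 15.

adult tickets: 18, child tickets: 15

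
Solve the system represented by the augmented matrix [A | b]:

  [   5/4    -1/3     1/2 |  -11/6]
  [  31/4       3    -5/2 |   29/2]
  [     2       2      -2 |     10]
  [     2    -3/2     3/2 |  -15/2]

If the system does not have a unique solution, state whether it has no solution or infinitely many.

x_1 = 0, x_2 = 4, x_3 = -1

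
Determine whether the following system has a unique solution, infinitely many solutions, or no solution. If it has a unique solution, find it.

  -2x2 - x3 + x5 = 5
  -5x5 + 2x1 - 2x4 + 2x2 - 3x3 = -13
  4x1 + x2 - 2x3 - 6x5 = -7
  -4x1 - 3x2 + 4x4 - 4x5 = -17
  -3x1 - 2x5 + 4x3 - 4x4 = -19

x1 = 3, x2 = -1, x3 = 0, x4 = 1, x5 = 3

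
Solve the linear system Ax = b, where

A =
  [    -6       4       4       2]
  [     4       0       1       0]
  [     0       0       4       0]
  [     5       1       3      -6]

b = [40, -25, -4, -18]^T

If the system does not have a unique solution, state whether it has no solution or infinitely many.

x_1 = -6, x_2 = 3, x_3 = -1, x_4 = -2

Row-reduce the augmented matrix:
R1 ← R1 / (-6).
R2 ← R2 − 4·R1.
R4 ← R4 − 5·R1.
R2 ← R2 / (8/3).
R1 ← R1 + 2/3·R2.
R4 ← R4 − 13/3·R2.
R3 ← R3 / (4).
R1 ← R1 − 1/4·R3.
R2 ← R2 − 11/8·R3.
R4 ← R4 − 3/8·R3.
R4 ← R4 / (-13/2).
R2 ← R2 − 1/2·R4.
Reading off the reduced rows gives x_1 = -6, x_2 = 3, x_3 = -1, x_4 = -2.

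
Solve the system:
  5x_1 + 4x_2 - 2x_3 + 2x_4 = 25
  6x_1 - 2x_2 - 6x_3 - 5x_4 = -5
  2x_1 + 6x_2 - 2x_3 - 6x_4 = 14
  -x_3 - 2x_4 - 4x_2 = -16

x_1 = 3, x_2 = 3, x_3 = 2, x_4 = 1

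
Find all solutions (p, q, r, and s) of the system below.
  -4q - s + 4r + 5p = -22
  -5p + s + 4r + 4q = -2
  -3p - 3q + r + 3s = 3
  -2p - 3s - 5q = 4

p = -2, q = 0, r = -3, s = 0

Row-reduce the augmented matrix:
R1 ← R1 / (5).
R2 ← R2 + 5·R1.
R3 ← R3 + 3·R1.
R4 ← R4 + 2·R1.
Swap R2 and R3.
R2 ← R2 / (-27/5).
R1 ← R1 + 4/5·R2.
R4 ← R4 + 33/5·R2.
R3 ← R3 / (8).
R1 ← R1 − 8/27·R3.
R2 ← R2 + 17/27·R3.
R4 ← R4 + 23/9·R3.
R4 ← R4 / (-19/3).
R1 ← R1 + 5/9·R4.
R2 ← R2 + 4/9·R4.
Reading off the reduced rows gives p = -2, q = 0, r = -3, s = 0.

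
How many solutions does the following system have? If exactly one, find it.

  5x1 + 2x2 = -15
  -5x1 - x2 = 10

From equation 2: x2 = -10 − 5·x1.
Substitute into equation 1 and solve: x1 = -1.
Then x2 = -5.

x1 = -1, x2 = -5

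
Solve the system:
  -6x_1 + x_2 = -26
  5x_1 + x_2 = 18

Row-reduce the augmented matrix:
R1 ← R1 / (-6).
R2 ← R2 − 5·R1.
R2 ← R2 / (11/6).
R1 ← R1 + 1/6·R2.
Reading off the reduced rows gives x_1 = 4, x_2 = -2.

x_1 = 4, x_2 = -2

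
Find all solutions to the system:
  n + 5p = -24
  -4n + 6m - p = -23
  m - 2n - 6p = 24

Row-reduce the augmented matrix:
Swap R1 and R2.
R1 ← R1 / (6).
R3 ← R3 − 1·R1.
R1 ← R1 + 2/3·R2.
R3 ← R3 + 4/3·R2.
R3 ← R3 / (5/6).
R1 ← R1 − 19/6·R3.
R2 ← R2 − 5·R3.
Reading off the reduced rows gives m = -4, n = 1, p = -5.

m = -4, n = 1, p = -5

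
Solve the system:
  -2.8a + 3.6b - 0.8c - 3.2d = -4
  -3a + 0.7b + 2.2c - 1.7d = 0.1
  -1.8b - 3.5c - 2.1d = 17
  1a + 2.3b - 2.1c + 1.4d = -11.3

Row-reduce the augmented matrix:
R1 ← R1 / (-14/5).
R2 ← R2 + 3·R1.
R4 ← R4 − 1·R1.
R2 ← R2 / (-221/70).
R1 ← R1 + 9/7·R2.
R3 ← R3 + 9/5·R2.
R4 ← R4 − 251/70·R2.
R3 ← R3 / (-11587/2210).
R1 ← R1 + 212/221·R3.
R2 ← R2 + 214/221·R3.
R4 ← R4 − 2401/2210·R3.
R4 ← R4 / (18319/11587).
R1 ← R1 − 11627/11587·R4.
R2 ← R2 − 259/11587·R4.
R3 ← R3 − 6819/11587·R4.
Reading off the reduced rows gives a = 0, b = -4, c = -1, d = -3.

a = 0, b = -4, c = -1, d = -3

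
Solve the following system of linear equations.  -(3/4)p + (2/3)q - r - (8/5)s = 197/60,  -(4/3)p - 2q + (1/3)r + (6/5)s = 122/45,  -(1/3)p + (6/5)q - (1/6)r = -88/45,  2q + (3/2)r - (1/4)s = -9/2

Row-reduce the augmented matrix:
R1 ← R1 / (-3/4).
R2 ← R2 + 4/3·R1.
R3 ← R3 + 1/3·R1.
R2 ← R2 / (-86/27).
R1 ← R1 + 8/9·R2.
R3 ← R3 − 122/135·R2.
R4 ← R4 − 2·R2.
R3 ← R3 / (377/430).
R1 ← R1 − 32/43·R3.
R2 ← R2 + 57/86·R3.
R4 ← R4 − 243/86·R3.
R4 ← R4 / (-27901/7540).
R1 ← R1 + 216/377·R4.
R2 ← R2 − 51/377·R4.
R3 ← R3 − 3996/1885·R4.
Reading off the reduced rows gives p = -1, q = -2, r = -2/3, s = -2.

p = -1, q = -2, r = -2/3, s = -2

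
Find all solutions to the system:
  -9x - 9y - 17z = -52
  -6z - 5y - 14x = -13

infinitely many solutions

Row-reduce:
R1 ← R1 / (-9).
R2 ← R2 + 14·R1.
R2 ← R2 / (9).
R1 ← R1 − 1·R2.
Rank is 2 with 3 unknowns, leaving z free.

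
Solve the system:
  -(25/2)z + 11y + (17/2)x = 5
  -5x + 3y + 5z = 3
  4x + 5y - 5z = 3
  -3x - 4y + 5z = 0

no solution

Row-reduce:
R1 ← R1 / (17/2).
R2 ← R2 + 5·R1.
R3 ← R3 − 4·R1.
R4 ← R4 + 3·R1.
R2 ← R2 / (161/17).
R1 ← R1 − 22/17·R2.
R3 ← R3 + 3/17·R2.
R4 ← R4 + 2/17·R2.
R3 ← R3 / (135/161).
R1 ← R1 + 185/161·R3.
R2 ← R2 + 40/161·R3.
R4 ← R4 − 90/161·R3.
Row 4 reduces to 0 = 4/3, a contradiction. The system is inconsistent.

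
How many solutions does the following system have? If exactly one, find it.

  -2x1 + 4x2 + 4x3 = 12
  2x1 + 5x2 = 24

Row-reduce:
R1 ← R1 / (-2).
R2 ← R2 − 2·R1.
R2 ← R2 / (9).
R1 ← R1 + 2·R2.
Rank is 2 with 3 unknowns, leaving x3 free.

infinitely many solutions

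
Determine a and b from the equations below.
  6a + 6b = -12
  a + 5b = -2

Row-reduce the augmented matrix:
R1 ← R1 / (6).
R2 ← R2 − 1·R1.
R2 ← R2 / (4).
R1 ← R1 − 1·R2.
Reading off the reduced rows gives a = -2, b = 0.

a = -2, b = 0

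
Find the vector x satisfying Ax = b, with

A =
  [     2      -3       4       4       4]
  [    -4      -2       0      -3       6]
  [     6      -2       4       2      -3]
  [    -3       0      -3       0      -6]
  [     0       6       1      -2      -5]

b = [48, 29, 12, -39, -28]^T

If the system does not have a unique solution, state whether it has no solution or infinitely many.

x_1 = -1, x_2 = -2, x_3 = 6, x_4 = 1, x_5 = 4

Row-reduce the augmented matrix:
R1 ← R1 / (2).
R2 ← R2 + 4·R1.
R3 ← R3 − 6·R1.
R4 ← R4 + 3·R1.
R2 ← R2 / (-8).
R1 ← R1 + 3/2·R2.
R3 ← R3 − 7·R2.
R4 ← R4 + 9/2·R2.
R5 ← R5 − 6·R2.
R3 ← R3 / (-1).
R1 ← R1 − 1/2·R3.
R2 ← R2 + 1·R3.
R4 ← R4 + 3/2·R3.
R5 ← R5 − 7·R3.
R4 ← R4 / (93/8).
R1 ← R1 + 7/4·R4.
R2 ← R2 − 5·R4.
R3 ← R3 − 45/8·R4.
R5 ← R5 + 301/8·R4.
R5 ← R5 / (-1605/62).
R1 ← R1 + 159/62·R5.
R2 ← R2 − 81/31·R5.
R3 ← R3 − 283/62·R5.
R4 ← R4 + 10/31·R5.
Reading off the reduced rows gives x_1 = -1, x_2 = -2, x_3 = 6, x_4 = 1, x_5 = 4.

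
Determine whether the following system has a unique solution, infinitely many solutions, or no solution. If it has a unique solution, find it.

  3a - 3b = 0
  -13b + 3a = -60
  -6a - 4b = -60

a = 6, b = 6

Row-reduce the augmented matrix:
R1 ← R1 / (3).
R2 ← R2 − 3·R1.
R3 ← R3 + 6·R1.
R2 ← R2 / (-10).
R1 ← R1 + 1·R2.
R3 ← R3 + 10·R2.
R3 reduces to 0 = 0, so the extra equation is consistent.
Reading off the reduced rows gives a = 6, b = 6.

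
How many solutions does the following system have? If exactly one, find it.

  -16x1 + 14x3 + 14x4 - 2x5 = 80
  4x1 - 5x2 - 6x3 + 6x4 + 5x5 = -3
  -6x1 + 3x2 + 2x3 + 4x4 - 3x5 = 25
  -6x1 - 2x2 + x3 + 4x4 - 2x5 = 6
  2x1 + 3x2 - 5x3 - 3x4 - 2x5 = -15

infinitely many solutions

Row-reduce:
R1 ← R1 / (-16).
R2 ← R2 − 4·R1.
R3 ← R3 + 6·R1.
R4 ← R4 + 6·R1.
R5 ← R5 − 2·R1.
R2 ← R2 / (-5).
R3 ← R3 − 3·R2.
R4 ← R4 + 2·R2.
R5 ← R5 − 3·R2.
R3 ← R3 / (-19/4).
R1 ← R1 + 7/8·R3.
R2 ← R2 − 1/2·R3.
R4 ← R4 + 13/4·R3.
R5 ← R5 + 19/4·R3.
R4 ← R4 / (-769/95).
R1 ← R1 + 161/95·R4.
R2 ← R2 + 136/95·R4.
R3 ← R3 + 89/95·R4.
Rank is 4 with 5 unknowns, leaving x5 free.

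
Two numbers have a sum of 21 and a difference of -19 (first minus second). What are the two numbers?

first number: 1, second number: 20

Let x = first number, y = second number.
  x + y = 21
  x - y = -19
From equation 1: x = 21 − y.
Substitute into equation 2 and solve: y = 20.
Then x = 1.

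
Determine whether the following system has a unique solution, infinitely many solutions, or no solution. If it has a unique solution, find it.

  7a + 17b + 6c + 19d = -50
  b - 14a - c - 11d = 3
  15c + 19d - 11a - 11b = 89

infinitely many solutions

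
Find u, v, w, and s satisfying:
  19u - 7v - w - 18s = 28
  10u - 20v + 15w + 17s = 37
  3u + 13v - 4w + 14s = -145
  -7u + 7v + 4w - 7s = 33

Row-reduce the augmented matrix:
R1 ← R1 / (19).
R2 ← R2 − 10·R1.
R3 ← R3 − 3·R1.
R4 ← R4 + 7·R1.
R2 ← R2 / (-310/19).
R1 ← R1 + 7/19·R2.
R3 ← R3 − 268/19·R2.
R4 ← R4 − 84/19·R2.
R3 ← R3 / (297/31).
R1 ← R1 + 25/62·R3.
R2 ← R2 + 59/62·R3.
R4 ← R4 − 243/31·R3.
R4 ← R4 / (-2143/55).
R1 ← R1 − 377/2970·R4.
R2 ← R2 − 6901/2970·R4.
R3 ← R3 − 6158/1485·R4.
Reading off the reduced rows gives u = -4, v = -5, w = 3, s = -4.

u = -4, v = -5, w = 3, s = -4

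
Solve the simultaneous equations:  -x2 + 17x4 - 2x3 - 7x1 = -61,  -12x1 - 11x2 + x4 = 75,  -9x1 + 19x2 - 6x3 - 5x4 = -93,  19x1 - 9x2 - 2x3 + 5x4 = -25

x1 = -2, x2 = -5, x3 = 6, x4 = -4

Row-reduce the augmented matrix:
R1 ← R1 / (-7).
R2 ← R2 + 12·R1.
R3 ← R3 + 9·R1.
R4 ← R4 − 19·R1.
R2 ← R2 / (-65/7).
R1 ← R1 − 1/7·R2.
R3 ← R3 − 142/7·R2.
R4 ← R4 + 82/7·R2.
R3 ← R3 / (264/65).
R1 ← R1 − 22/65·R3.
R2 ← R2 + 24/65·R3.
R4 ← R4 + 764/65·R3.
R4 ← R4 / (-169).
R1 ← R1 − 9/2·R4.
R2 ← R2 + 5·R4.
R3 ← R3 + 87/4·R4.
Reading off the reduced rows gives x1 = -2, x2 = -5, x3 = 6, x4 = -4.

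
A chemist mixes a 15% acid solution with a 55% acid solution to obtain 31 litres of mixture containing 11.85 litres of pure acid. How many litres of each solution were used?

litres of solution A: 13, litres of solution B: 18

Let a = litres of solution A, b = litres of solution B.
  a + b = 31
  (3/20)a + (11/20)b = 237/20
From equation 1: a = 31 − b.
Substitute into equation 2 and solve: b = 18.
Then a = 13.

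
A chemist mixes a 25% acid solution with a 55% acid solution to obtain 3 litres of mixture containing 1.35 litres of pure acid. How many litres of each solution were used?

litres of solution A: 1, litres of solution B: 2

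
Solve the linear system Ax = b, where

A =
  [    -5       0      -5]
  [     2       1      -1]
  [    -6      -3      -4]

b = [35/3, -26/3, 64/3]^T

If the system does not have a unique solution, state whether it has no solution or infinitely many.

Row-reduce the augmented matrix:
R1 ← R1 / (-5).
R2 ← R2 − 2·R1.
R3 ← R3 + 6·R1.
R3 ← R3 + 3·R2.
R3 ← R3 / (-7).
R1 ← R1 − 1·R3.
R2 ← R2 + 3·R3.
Reading off the reduced rows gives x_1 = -3, x_2 = -2, x_3 = 2/3.

x_1 = -3, x_2 = -2, x_3 = 2/3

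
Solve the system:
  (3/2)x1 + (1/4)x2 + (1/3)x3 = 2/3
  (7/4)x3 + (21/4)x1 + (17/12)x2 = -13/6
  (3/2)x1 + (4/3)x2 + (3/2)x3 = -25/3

infinitely many solutions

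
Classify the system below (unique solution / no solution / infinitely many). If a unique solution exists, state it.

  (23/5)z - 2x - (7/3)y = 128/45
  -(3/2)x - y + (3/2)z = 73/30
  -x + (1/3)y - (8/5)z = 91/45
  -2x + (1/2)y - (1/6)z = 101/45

Row-reduce the augmented matrix:
R1 ← R1 / (-2).
R2 ← R2 + 3/2·R1.
R3 ← R3 + 1·R1.
R4 ← R4 + 2·R1.
R2 ← R2 / (3/4).
R1 ← R1 − 7/6·R2.
R3 ← R3 − 3/2·R2.
R4 ← R4 − 17/6·R2.
Swap R3 and R4.
R3 ← R3 / (13/5).
R1 ← R1 − 11/15·R3.
R2 ← R2 + 13/5·R3.
R4 reduces to 0 = 0, so the extra equation is consistent.
Reading off the reduced rows gives x = -7/5, y = -4/3, z = -2/3.

x = -7/5, y = -4/3, z = -2/3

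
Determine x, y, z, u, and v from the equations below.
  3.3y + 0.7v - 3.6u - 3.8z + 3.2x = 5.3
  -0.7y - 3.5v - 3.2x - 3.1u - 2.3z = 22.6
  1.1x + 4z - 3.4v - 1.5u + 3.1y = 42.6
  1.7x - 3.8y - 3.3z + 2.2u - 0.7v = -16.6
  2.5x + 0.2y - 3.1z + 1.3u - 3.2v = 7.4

Row-reduce the augmented matrix:
R1 ← R1 / (16/5).
R2 ← R2 + 16/5·R1.
R3 ← R3 − 11/10·R1.
R4 ← R4 − 17/10·R1.
R5 ← R5 − 5/2·R1.
R2 ← R2 / (13/5).
R1 ← R1 − 33/32·R2.
R3 ← R3 − 629/320·R2.
R4 ← R4 + 1777/320·R2.
R5 ← R5 + 761/320·R2.
R3 ← R3 / (82517/8320).
R1 ← R1 − 1025/832·R3.
R2 ← R2 + 61/26·R3.
R4 ← R4 + 119057/8320·R3.
R5 ← R5 + 47513/8320·R3.
R4 ← R4 / (-1348312/412585).
R1 ← R1 − 77225/82517·R4.
R2 ← R2 + 118890/82517·R4.
R3 ← R3 − 39959/82517·R4.
R5 ← R5 − 123721/165034·R4.
R5 ← R5 / (-125493399/13483120).
R1 ← R1 + 1524379/1348312·R5.
R2 ← R2 − 1780523/674156·R5.
R3 ← R3 + 2055405/1348312·R5.
R4 ← R4 − 3816711/1348312·R5.
Reading off the reduced rows gives x = 1, y = 1, z = 3, u = -4, v = -6.

x = 1, y = 1, z = 3, u = -4, v = -6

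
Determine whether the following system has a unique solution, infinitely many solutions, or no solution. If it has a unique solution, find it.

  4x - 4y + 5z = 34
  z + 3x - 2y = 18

infinitely many solutions

Row-reduce:
R1 ← R1 / (4).
R2 ← R2 − 3·R1.
R1 ← R1 + 1·R2.
Rank is 2 with 3 unknowns, leaving z free.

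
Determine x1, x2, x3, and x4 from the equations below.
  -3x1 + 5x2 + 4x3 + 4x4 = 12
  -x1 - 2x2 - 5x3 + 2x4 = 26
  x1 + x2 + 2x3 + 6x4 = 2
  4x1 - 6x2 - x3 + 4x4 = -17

Row-reduce the augmented matrix:
R1 ← R1 / (-3).
R2 ← R2 + 1·R1.
R3 ← R3 − 1·R1.
R4 ← R4 − 4·R1.
R2 ← R2 / (-11/3).
R1 ← R1 + 5/3·R2.
R3 ← R3 − 8/3·R2.
R4 ← R4 − 2/3·R2.
R3 ← R3 / (-14/11).
R1 ← R1 − 17/11·R3.
R2 ← R2 − 19/11·R3.
R4 ← R4 − 35/11·R3.
R4 ← R4 / (29).
R1 ← R1 − 55/7·R4.
R2 ← R2 − 73/7·R4.
R3 ← R3 + 43/7·R4.
Reading off the reduced rows gives x1 = -3, x2 = 3, x3 = -5, x4 = 2.

x1 = -3, x2 = 3, x3 = -5, x4 = 2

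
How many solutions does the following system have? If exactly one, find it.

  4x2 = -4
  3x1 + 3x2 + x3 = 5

infinitely many solutions

Row-reduce:
Swap R1 and R2.
R1 ← R1 / (3).
R2 ← R2 / (4).
R1 ← R1 − 1·R2.
Rank is 2 with 3 unknowns, leaving x3 free.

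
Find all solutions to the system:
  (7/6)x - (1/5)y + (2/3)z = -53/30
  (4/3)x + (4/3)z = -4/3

infinitely many solutions

Row-reduce:
R1 ← R1 / (7/6).
R2 ← R2 − 4/3·R1.
R2 ← R2 / (8/35).
R1 ← R1 + 6/35·R2.
Rank is 2 with 3 unknowns, leaving z free.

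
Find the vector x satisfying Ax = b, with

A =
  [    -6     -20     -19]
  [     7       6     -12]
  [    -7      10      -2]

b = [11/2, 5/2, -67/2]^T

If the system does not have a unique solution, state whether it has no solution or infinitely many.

x_1 = 5/2, x_2 = -3/2, x_3 = 1/2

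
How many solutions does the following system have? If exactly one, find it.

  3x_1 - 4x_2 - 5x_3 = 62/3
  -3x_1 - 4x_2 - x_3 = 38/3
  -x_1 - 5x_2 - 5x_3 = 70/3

x_1 = 0, x_2 = -8/3, x_3 = -2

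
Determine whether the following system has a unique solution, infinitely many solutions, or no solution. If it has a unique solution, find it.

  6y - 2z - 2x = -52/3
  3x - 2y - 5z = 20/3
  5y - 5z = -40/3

x = 2, y = -2, z = 2/3

Row-reduce the augmented matrix:
R1 ← R1 / (-2).
R2 ← R2 − 3·R1.
R2 ← R2 / (7).
R1 ← R1 + 3·R2.
R3 ← R3 − 5·R2.
R3 ← R3 / (5/7).
R1 ← R1 + 17/7·R3.
R2 ← R2 + 8/7·R3.
Reading off the reduced rows gives x = 2, y = -2, z = 2/3.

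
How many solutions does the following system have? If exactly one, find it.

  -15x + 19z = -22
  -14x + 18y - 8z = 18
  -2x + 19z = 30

Row-reduce the augmented matrix:
R1 ← R1 / (-15).
R2 ← R2 + 14·R1.
R3 ← R3 + 2·R1.
R2 ← R2 / (18).
R3 ← R3 / (247/15).
R1 ← R1 + 19/15·R3.
R2 ← R2 + 193/135·R3.
Reading off the reduced rows gives x = 4, y = 5, z = 2.

x = 4, y = 5, z = 2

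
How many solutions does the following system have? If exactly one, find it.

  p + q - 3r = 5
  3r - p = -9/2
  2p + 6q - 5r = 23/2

Row-reduce the augmented matrix:
R2 ← R2 + 1·R1.
R3 ← R3 − 2·R1.
R1 ← R1 − 1·R2.
R3 ← R3 − 4·R2.
R1 ← R1 + 3·R3.
Reading off the reduced rows gives p = 3, q = 1/2, r = -1/2.

p = 3, q = 1/2, r = -1/2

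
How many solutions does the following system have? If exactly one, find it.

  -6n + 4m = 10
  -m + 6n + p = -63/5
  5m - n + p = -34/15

m = -1, n = -7/3, p = 2/5

Row-reduce the augmented matrix:
R1 ← R1 / (4).
R2 ← R2 + 1·R1.
R3 ← R3 − 5·R1.
R2 ← R2 / (9/2).
R1 ← R1 + 3/2·R2.
R3 ← R3 − 13/2·R2.
R3 ← R3 / (-4/9).
R1 ← R1 − 1/3·R3.
R2 ← R2 − 2/9·R3.
Reading off the reduced rows gives m = -1, n = -7/3, p = 2/5.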